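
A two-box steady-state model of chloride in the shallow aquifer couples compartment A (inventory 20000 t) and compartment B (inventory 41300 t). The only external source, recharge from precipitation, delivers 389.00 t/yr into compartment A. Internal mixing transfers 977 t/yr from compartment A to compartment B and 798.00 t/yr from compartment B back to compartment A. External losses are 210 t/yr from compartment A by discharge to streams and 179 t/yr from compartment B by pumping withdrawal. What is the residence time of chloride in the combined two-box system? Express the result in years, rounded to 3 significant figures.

158 yr

Treat the two boxes together as one reservoir: the mixing fluxes between them are internal recycling, so τ = ΣM / Σ(external losses).
M_total = 20000 + 41300 = 61300 t.
ΣF_external_out = 210 + 179 = 389.00 t/yr.
τ = M_total / ΣF_ext = 61300 / 389.00 = 157.6 yr.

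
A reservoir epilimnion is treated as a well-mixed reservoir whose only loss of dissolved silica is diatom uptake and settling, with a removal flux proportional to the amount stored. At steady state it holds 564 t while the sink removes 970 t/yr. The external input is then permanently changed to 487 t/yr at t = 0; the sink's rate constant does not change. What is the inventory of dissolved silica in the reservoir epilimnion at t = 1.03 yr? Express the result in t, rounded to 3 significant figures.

The sink rate constant is k = F₀/M₀ = 970/564 = 1.720 yr⁻¹.
Solving dM/dt = F₁ − kM with M(0) = M₀ gives M(t) = F₁/k + (M₀ − F₁/k)·e^(−kt).
F₁/k = 487/1.720 = 283.16 t; kt = 1.720 × 1.03 = 1.771, e^(−kt) = 0.1701.
M(1.03) = 283.16 + (564 − 283.16) × 0.1701 = 283.16 + 47.77 = 330.93 t.

331 t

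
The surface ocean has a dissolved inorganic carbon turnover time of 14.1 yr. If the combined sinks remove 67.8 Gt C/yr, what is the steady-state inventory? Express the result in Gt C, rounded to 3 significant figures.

956 Gt C

τ = M/F ⇒ M = τ × F = 14.1 × 67.8 = 956.0 Gt C.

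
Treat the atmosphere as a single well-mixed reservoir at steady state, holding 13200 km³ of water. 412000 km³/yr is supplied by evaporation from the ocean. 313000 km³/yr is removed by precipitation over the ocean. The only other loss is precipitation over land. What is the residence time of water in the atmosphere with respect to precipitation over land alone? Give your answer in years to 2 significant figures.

At steady state ΣF_in = ΣF_out.
ΣF_in = 412000 km³/yr.
Precipitation over land flux = ΣF_in − (313000) = 412000 − 313000 = 99000 km³/yr.
τ = M / F = 13200 / 99000 = 0.1333 yr.

0.13 yr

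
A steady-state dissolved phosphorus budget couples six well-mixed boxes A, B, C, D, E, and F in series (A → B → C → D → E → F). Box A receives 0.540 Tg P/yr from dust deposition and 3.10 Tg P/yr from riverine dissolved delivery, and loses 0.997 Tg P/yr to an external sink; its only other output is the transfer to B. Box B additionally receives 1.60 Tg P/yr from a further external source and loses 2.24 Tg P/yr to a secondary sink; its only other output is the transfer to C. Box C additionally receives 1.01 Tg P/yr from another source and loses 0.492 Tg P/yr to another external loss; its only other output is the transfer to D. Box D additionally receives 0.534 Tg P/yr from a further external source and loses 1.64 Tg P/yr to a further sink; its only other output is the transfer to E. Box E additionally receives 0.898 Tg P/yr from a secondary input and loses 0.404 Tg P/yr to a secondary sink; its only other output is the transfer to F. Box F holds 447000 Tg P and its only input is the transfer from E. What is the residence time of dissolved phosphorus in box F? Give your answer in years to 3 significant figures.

234000 yr

Box A: F(A→B) = (0.540 + 3.10) − 0.997 = 2.6430 Tg P/yr.
Box B: F(B→C) = (2.6430 + 1.60) − 2.24 = 2.0030 Tg P/yr.
Box C: F(C→D) = (2.0030 + 1.01) − 0.492 = 2.5210 Tg P/yr.
Box D: F(D→E) = (2.5210 + 0.534) − 1.64 = 1.4150 Tg P/yr.
Box E: F(E→F) = (1.4150 + 0.898) − 0.404 = 1.9090 Tg P/yr.
Box F throughput = its input = 1.9090 Tg P/yr; τ = 447000 / 1.9090 = 234200 yr.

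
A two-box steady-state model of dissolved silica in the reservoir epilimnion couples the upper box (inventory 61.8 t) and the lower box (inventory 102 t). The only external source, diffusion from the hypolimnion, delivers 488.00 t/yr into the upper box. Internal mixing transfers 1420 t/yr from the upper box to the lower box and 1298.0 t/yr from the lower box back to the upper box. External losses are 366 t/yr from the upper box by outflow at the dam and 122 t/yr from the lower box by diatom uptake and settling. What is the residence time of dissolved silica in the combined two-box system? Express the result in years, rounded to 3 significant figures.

Residence time in the combined system uses the total inventory and the total *external* removal — internal exchanges between the two boxes cancel.
M_total = 61.8 + 102 = 163.80 t.
ΣF_external_out = 366 + 122 = 488.00 t/yr.
τ = M_total / ΣF_ext = 163.80 / 488.00 = 0.3357 yr.

0.336 yr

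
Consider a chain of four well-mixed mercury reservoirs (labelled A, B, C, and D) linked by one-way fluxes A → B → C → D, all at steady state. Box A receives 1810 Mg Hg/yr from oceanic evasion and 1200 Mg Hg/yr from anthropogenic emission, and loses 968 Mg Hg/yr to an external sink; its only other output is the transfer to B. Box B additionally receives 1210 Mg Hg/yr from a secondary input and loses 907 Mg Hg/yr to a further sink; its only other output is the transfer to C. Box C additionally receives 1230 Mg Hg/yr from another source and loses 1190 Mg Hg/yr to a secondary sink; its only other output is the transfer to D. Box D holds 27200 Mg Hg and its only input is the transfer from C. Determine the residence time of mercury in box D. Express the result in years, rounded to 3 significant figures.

Box A: F(A→B) = (1810 + 1200) − 968 = 2042.0 Mg Hg/yr.
Box B: F(B→C) = (2042.0 + 1210) − 907 = 2345.0 Mg Hg/yr.
Box C: F(C→D) = (2345.0 + 1230) − 1190 = 2385.0 Mg Hg/yr.
Box D throughput = its input = 2385.0 Mg Hg/yr; τ = 27200 / 2385.0 = 11.40 yr.

11.4 yr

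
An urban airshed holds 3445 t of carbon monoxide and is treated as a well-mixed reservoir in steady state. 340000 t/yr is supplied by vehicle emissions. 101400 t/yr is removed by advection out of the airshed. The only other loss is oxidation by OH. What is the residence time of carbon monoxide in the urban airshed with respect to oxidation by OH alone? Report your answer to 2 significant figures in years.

At steady state ΣF_in = ΣF_out.
ΣF_in = 340000 t/yr.
Oxidation by OH flux = ΣF_in − (101400) = 340000 − 101400 = 238600 t/yr.
τ = M / F = 3445 / 238600 = 0.01444 yr.

0.014 yr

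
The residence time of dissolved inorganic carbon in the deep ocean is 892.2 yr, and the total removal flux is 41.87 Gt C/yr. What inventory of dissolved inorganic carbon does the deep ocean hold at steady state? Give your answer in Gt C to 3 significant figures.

τ = M/F ⇒ M = τ × F = 892.2 × 41.87 = 37360 Gt C.

37400 Gt C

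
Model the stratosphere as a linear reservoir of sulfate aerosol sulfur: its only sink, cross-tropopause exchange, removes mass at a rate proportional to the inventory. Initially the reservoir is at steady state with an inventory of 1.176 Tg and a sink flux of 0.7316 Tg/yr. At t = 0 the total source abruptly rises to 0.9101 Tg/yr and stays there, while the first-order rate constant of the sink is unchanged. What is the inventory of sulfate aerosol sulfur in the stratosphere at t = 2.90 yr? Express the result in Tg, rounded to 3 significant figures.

1.42 Tg

τ = M₀/F₀ = 1.176/0.7316 = 1.607 yr; rate constant k = 1/τ.
New steady state M_∞ = F₁/k = F₁·τ = 0.9101 × 1.607 = 1.4629 Tg.
M(t) = M_∞ + (M₀ − M_∞)·e^(−t/τ); t/τ = 2.90/1.607 = 1.804, so e^(−t/τ) = 0.1646.
M(t) = 1.4629 − 0.2869 × 0.1646 = 1.4157 Tg.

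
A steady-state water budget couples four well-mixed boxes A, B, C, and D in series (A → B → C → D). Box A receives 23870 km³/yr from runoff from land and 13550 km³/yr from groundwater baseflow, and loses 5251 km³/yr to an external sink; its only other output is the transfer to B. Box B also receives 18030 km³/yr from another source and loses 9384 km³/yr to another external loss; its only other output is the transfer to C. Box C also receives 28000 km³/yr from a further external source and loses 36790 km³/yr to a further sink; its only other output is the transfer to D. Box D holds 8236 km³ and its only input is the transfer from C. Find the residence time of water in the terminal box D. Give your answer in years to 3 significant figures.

0.257 yr

Box A: F(A→B) = (23870 + 13550) − 5251 = 32169 km³/yr.
Box B: F(B→C) = (32169 + 18030) − 9384 = 40815 km³/yr.
Box C: F(C→D) = (40815 + 28000) − 36790 = 32025 km³/yr.
Box D throughput = its input = 32025 km³/yr; τ = 8236 / 32025 = 0.2572 yr.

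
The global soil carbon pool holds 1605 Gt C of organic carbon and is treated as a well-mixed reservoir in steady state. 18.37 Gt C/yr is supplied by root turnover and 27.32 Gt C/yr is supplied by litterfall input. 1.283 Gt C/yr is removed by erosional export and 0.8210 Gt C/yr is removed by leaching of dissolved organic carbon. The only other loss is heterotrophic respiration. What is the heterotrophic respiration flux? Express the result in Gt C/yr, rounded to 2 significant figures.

44 Gt C/yr

At steady state ΣF_in = ΣF_out.
ΣF_in = 18.37 + 27.32 = 45.690 Gt C/yr.
Heterotrophic respiration flux = ΣF_in − (1.283 + 0.8210) = 45.690 − 2.104 = 43.59 Gt C/yr.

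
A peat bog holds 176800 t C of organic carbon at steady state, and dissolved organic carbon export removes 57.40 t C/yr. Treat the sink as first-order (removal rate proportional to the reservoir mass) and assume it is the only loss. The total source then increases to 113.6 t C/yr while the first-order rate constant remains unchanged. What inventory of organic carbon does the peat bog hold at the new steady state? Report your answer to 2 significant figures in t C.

350000 t C

Rate constant k = F/M = 57.40 / 176800 = 0.0003247 yr⁻¹.
At the new steady state, source = k·M_new ⇒ M_new = 113.6 / 0.0003247 = 349900 t C.
(Equivalently M_new = M × F_new/F_old = 176800 × 113.6/57.40.)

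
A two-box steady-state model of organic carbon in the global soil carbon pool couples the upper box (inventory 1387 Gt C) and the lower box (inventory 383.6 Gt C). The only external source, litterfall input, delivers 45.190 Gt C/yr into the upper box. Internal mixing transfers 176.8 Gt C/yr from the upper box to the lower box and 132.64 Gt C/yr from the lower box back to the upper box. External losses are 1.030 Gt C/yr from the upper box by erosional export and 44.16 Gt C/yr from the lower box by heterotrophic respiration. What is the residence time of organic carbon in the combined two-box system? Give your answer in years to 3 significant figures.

39.2 yr

Residence time in the combined system uses the total inventory and the total *external* removal — internal exchanges between the two boxes cancel.
M_total = 1387 + 383.6 = 1770.6 Gt C.
ΣF_external_out = 1.030 + 44.16 = 45.190 Gt C/yr.
τ = M_total / ΣF_ext = 1770.6 / 45.190 = 39.18 yr.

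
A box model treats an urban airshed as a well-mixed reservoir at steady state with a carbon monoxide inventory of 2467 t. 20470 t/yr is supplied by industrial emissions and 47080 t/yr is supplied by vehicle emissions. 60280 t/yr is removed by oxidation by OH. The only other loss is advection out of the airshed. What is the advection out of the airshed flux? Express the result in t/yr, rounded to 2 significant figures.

7300 t/yr

At steady state ΣF_in = ΣF_out.
ΣF_in = 20470 + 47080 = 67550 t/yr.
Advection out of the airshed flux = ΣF_in − (60280) = 67550 − 60280 = 7270 t/yr.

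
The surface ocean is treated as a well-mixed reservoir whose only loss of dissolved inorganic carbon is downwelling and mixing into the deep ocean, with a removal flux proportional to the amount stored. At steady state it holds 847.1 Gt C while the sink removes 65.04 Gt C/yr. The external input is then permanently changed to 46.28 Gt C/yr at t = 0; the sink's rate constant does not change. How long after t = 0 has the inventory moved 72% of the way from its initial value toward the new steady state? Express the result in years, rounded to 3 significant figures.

τ = M₀/F₀ = 847.1/65.04 = 13.02 yr.
The remaining gap fraction is e^(−t/τ); 72% covered ⇒ e^(−t/τ) = 0.280.
t = −τ ln(0.280) = 13.02 × 1.273 = 16.58 yr.

16.6 yr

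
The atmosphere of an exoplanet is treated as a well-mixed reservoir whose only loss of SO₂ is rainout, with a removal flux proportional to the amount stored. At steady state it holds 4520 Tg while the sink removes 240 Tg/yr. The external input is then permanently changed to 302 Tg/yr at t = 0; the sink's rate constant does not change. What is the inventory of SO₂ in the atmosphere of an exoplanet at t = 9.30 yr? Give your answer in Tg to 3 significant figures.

4980 Tg

The sink rate constant is k = F₀/M₀ = 240/4520 = 0.05310 yr⁻¹.
Solving dM/dt = F₁ − kM with M(0) = M₀ gives M(t) = F₁/k + (M₀ − F₁/k)·e^(−kt).
F₁/k = 302/0.05310 = 5687.7 Tg; kt = 0.05310 × 9.30 = 0.4938, e^(−kt) = 0.6103.
M(9.30) = 5687.7 + (4520 − 5687.7) × 0.6103 = 5687.7 − 712.6 = 4975.0 Tg.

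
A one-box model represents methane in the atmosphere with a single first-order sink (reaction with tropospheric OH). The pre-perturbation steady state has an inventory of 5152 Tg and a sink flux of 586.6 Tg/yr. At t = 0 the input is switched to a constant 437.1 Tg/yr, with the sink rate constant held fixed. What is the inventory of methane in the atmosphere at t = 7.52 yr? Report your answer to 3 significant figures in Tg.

4400 Tg

The sink rate constant is k = F₀/M₀ = 586.6/5152 = 0.1139 yr⁻¹.
Solving dM/dt = F₁ − kM with M(0) = M₀ gives M(t) = F₁/k + (M₀ − F₁/k)·e^(−kt).
F₁/k = 437.1/0.1139 = 3839.0 Tg; kt = 0.1139 × 7.52 = 0.8562, e^(−kt) = 0.4248.
M(7.52) = 3839.0 + (5152 − 3839.0) × 0.4248 = 3839.0 + 557.7 = 4396.7 Tg.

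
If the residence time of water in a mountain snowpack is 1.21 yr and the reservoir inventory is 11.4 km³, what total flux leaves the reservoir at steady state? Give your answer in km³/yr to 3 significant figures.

9.42 km³/yr

F = M / τ = 11.4 / 1.21 = 9.421 km³/yr.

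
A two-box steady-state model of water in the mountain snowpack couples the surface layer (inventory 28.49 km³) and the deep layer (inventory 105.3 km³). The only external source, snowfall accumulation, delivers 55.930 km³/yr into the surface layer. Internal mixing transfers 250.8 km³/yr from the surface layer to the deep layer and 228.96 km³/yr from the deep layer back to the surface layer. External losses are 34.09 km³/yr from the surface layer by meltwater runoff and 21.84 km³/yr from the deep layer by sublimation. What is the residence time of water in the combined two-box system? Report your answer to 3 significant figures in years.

For the system as a whole, the A↔B exchange is internal and contributes nothing to the throughput; only the external sinks remove mass.
M_total = 28.49 + 105.3 = 133.79 km³.
ΣF_external_out = 34.09 + 21.84 = 55.930 km³/yr.
τ = M_total / ΣF_ext = 133.79 / 55.930 = 2.392 yr.

2.39 yr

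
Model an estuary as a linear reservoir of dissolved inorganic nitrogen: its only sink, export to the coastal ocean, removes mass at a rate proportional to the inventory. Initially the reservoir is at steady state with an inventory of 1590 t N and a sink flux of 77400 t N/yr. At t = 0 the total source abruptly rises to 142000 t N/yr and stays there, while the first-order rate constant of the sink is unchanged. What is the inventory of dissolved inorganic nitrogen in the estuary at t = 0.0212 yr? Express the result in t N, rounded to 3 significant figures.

The sink rate constant is k = F₀/M₀ = 77400/1590 = 48.68 yr⁻¹.
Solving dM/dt = F₁ − kM with M(0) = M₀ gives M(t) = F₁/k + (M₀ − F₁/k)·e^(−kt).
F₁/k = 142000/48.68 = 2917.1 t N; kt = 48.68 × 0.0212 = 1.032, e^(−kt) = 0.3563.
M(0.0212) = 2917.1 + (1590 − 2917.1) × 0.3563 = 2917.1 − 472.8 = 2444.2 t N.

2440 t N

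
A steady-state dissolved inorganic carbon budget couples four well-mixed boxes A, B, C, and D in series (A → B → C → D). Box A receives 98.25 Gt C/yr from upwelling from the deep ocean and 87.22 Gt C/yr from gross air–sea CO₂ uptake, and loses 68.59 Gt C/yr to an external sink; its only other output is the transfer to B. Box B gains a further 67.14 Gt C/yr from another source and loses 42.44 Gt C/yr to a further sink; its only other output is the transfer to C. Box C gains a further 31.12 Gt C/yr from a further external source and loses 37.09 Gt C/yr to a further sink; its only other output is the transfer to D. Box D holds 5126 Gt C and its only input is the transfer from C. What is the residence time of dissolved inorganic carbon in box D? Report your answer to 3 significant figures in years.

Box A: F(A→B) = (98.25 + 87.22) − 68.59 = 116.88 Gt C/yr.
Box B: F(B→C) = (116.88 + 67.14) − 42.44 = 141.58 Gt C/yr.
Box C: F(C→D) = (141.58 + 31.12) − 37.09 = 135.61 Gt C/yr.
Box D throughput = its input = 135.61 Gt C/yr; τ = 5126 / 135.61 = 37.80 yr.

37.8 yr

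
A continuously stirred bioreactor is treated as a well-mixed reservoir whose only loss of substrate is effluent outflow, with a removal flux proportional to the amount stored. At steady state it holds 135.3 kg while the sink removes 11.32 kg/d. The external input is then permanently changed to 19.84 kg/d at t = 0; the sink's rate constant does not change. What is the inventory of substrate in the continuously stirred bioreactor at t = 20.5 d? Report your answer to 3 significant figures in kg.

219 kg

Residence time τ = M₀/F₀ = 11.95 d. The eventual steady state is M_∞ = M₀·(F₁/F₀) = 135.3 × 19.84/11.32 = 237.13 kg.
The anomaly ΔM(t) = M(t) − M_∞ decays as ΔM₀·e^(−t/τ) with ΔM₀ = 135.3 − 237.13 = −101.8 kg.
At t = 20.5 d, e^(−t/τ) = e^(−1.715) = 0.1799, so ΔM = −18.32 kg and M = 237.13 − 18.32 = 218.81 kg.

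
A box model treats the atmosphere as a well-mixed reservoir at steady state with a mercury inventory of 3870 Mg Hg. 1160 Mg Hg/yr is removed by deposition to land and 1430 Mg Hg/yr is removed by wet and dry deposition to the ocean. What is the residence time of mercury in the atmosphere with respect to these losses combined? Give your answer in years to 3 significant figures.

Total removal = 1160 + 1430 = 2590.0 Mg Hg/yr.
τ = M / ΣF_out = 3870 / 2590.0 = 1.494 yr.

1.49 yr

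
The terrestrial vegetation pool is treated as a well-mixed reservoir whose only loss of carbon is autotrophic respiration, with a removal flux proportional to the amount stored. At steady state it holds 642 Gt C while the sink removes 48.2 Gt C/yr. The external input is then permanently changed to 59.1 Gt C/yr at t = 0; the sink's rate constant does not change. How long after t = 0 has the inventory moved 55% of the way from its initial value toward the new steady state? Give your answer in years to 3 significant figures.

10.6 yr

τ = M₀/F₀ = 642/48.2 = 13.32 yr.
The remaining gap fraction is e^(−t/τ); 55% covered ⇒ e^(−t/τ) = 0.450.
t = −τ ln(0.450) = 13.32 × 0.7985 = 10.64 yr.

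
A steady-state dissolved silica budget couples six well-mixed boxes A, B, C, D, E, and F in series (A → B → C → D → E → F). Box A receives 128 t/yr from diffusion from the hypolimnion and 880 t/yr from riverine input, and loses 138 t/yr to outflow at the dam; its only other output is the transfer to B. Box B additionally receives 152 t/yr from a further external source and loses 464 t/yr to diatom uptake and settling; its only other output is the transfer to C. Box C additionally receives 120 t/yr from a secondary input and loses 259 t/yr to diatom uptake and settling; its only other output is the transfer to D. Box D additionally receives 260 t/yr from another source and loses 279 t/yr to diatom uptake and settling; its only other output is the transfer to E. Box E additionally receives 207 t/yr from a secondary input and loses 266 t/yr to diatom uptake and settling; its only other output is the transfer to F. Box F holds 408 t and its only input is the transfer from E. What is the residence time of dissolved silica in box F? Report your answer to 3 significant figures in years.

Box A: F(A→B) = (128 + 880) − 138 = 870.00 t/yr.
Box B: F(B→C) = (870.00 + 152) − 464 = 558.00 t/yr.
Box C: F(C→D) = (558.00 + 120) − 259 = 419.00 t/yr.
Box D: F(D→E) = (419.00 + 260) − 279 = 400.00 t/yr.
Box E: F(E→F) = (400.00 + 207) − 266 = 341.00 t/yr.
Box F throughput = its input = 341.00 t/yr; τ = 408 / 341.00 = 1.196 yr.

1.20 yr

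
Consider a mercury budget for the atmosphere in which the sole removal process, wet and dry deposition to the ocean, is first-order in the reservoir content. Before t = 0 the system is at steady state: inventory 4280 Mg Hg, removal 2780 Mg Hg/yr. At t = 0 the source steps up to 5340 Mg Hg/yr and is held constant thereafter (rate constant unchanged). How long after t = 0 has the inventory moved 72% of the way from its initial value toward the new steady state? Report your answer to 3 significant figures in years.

τ = M₀/F₀ = 4280/2780 = 1.540 yr.
The remaining gap fraction is e^(−t/τ); 72% covered ⇒ e^(−t/τ) = 0.280.
t = −τ ln(0.280) = 1.540 × 1.273 = 1.960 yr.

1.96 yr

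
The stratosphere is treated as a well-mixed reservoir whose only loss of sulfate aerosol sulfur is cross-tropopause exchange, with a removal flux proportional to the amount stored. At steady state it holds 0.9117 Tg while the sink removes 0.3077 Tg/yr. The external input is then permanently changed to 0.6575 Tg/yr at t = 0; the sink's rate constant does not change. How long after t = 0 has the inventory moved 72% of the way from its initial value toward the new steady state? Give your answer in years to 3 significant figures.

τ = M₀/F₀ = 0.9117/0.3077 = 2.963 yr.
The remaining gap fraction is e^(−t/τ); 72% covered ⇒ e^(−t/τ) = 0.280.
t = −τ ln(0.280) = 2.963 × 1.273 = 3.772 yr.

3.77 yr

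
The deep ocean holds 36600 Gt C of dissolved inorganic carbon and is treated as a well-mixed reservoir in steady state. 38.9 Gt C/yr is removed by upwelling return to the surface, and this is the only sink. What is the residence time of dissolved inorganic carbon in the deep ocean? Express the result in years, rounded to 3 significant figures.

941 yr

τ = M / F = 36600 / 38.9 = 940.9 yr.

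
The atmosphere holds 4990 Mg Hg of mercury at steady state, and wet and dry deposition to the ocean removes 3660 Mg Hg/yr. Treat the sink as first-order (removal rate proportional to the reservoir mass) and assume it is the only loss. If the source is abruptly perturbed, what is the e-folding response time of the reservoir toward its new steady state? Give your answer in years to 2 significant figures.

For a linear reservoir the response time equals the residence time τ = M/F.
τ = 4990 / 3660 = 1.363 yr.

1.4 yr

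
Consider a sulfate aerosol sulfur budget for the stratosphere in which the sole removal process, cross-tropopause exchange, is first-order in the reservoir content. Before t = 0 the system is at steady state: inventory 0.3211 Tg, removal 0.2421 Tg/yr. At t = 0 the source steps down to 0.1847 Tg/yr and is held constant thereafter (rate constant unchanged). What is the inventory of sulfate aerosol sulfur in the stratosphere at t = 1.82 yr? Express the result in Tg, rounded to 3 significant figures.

Residence time τ = M₀/F₀ = 1.326 yr. The eventual steady state is M_∞ = M₀·(F₁/F₀) = 0.3211 × 0.1847/0.2421 = 0.24497 Tg.
The anomaly ΔM(t) = M(t) − M_∞ decays as ΔM₀·e^(−t/τ) with ΔM₀ = 0.3211 − 0.24497 = 0.07613 Tg.
At t = 1.82 yr, e^(−t/τ) = e^(−1.372) = 0.2535, so ΔM = 0.01930 Tg and M = 0.24497 + 0.01930 = 0.26427 Tg.

0.264 Tg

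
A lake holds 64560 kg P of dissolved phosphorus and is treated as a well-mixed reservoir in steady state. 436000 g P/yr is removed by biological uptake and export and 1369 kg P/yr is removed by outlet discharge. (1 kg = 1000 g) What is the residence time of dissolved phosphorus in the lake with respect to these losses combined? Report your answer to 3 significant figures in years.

Convert the biological uptake and export flux: 436000 g P/yr = 436.0 kg P/yr.
Total removal = 436.0 + 1369 = 1805.0 kg P/yr.
τ = M / ΣF_out = 64560 / 1805.0 = 35.77 yr.

35.8 yr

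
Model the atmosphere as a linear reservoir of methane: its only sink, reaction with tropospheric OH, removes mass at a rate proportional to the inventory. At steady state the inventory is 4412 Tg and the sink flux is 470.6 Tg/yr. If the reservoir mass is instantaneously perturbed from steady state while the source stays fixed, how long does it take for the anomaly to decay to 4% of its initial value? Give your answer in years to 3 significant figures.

30.2 yr

For a linear reservoir the anomaly decays as exp(−t/τ) with τ = M/F = 4412/470.6 = 9.375 yr.
exp(−t/τ) = 0.04 ⇒ t = −τ ln(0.04) = 9.375 × 3.219 = 30.18 yr.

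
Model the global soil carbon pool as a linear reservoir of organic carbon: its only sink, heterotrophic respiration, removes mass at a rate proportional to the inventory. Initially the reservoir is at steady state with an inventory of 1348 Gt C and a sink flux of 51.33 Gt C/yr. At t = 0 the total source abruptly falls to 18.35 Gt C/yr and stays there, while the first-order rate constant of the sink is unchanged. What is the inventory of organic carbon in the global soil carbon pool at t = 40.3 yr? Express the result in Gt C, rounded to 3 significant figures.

669 Gt C

τ = M₀/F₀ = 1348/51.33 = 26.26 yr; rate constant k = 1/τ.
New steady state M_∞ = F₁/k = F₁·τ = 18.35 × 26.26 = 481.90 Gt C.
M(t) = M_∞ + (M₀ − M_∞)·e^(−t/τ); t/τ = 40.3/26.26 = 1.535, so e^(−t/τ) = 0.2155.
M(t) = 481.90 + 866.1 × 0.2155 = 668.58 Gt C.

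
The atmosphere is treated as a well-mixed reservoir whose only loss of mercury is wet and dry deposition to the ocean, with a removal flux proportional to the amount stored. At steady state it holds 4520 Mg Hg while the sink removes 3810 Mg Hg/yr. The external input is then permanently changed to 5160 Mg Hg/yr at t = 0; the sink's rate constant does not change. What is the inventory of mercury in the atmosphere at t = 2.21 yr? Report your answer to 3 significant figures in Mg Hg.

5870 Mg Hg

Residence time τ = M₀/F₀ = 1.186 yr. The eventual steady state is M_∞ = M₀·(F₁/F₀) = 4520 × 5160/3810 = 6121.6 Mg Hg.
The anomaly ΔM(t) = M(t) − M_∞ decays as ΔM₀·e^(−t/τ) with ΔM₀ = 4520 − 6121.6 = −1602 Mg Hg.
At t = 2.21 yr, e^(−t/τ) = e^(−1.863) = 0.1552, so ΔM = −248.6 Mg Hg and M = 6121.6 − 248.6 = 5873.0 Mg Hg.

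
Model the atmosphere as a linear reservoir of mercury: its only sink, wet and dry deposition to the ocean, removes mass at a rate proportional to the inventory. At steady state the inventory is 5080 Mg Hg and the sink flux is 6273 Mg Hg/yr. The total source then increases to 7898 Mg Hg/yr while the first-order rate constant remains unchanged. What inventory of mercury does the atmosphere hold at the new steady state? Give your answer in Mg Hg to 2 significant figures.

6400 Mg Hg

Rate constant k = F/M = 6273 / 5080 = 1.235 yr⁻¹.
At the new steady state, source = k·M_new ⇒ M_new = 7898 / 1.235 = 6396 Mg Hg.
(Equivalently M_new = M × F_new/F_old = 5080 × 7898/6273.)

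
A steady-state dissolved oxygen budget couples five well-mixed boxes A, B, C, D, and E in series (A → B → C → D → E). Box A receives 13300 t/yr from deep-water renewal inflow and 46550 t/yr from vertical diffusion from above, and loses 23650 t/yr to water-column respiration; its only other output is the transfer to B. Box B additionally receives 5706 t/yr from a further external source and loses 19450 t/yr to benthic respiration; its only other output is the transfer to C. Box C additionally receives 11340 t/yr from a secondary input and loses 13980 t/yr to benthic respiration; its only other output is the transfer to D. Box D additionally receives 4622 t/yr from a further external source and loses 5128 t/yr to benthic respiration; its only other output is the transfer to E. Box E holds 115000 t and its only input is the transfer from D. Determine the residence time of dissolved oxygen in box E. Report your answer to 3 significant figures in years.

Box A: F(A→B) = (13300 + 46550) − 23650 = 36200 t/yr.
Box B: F(B→C) = (36200 + 5706) − 19450 = 22456 t/yr.
Box C: F(C→D) = (22456 + 11340) − 13980 = 19816 t/yr.
Box D: F(D→E) = (19816 + 4622) − 5128 = 19310 t/yr.
Box E throughput = its input = 19310 t/yr; τ = 115000 / 19310 = 5.955 yr.

5.96 yr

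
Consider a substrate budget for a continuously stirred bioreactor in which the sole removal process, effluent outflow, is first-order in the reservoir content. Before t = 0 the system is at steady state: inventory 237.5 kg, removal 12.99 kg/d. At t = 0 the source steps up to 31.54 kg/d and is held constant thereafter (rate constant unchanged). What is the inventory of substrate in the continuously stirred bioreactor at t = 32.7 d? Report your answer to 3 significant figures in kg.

Residence time τ = M₀/F₀ = 18.28 d. The eventual steady state is M_∞ = M₀·(F₁/F₀) = 237.5 × 31.54/12.99 = 576.66 kg.
The anomaly ΔM(t) = M(t) − M_∞ decays as ΔM₀·e^(−t/τ) with ΔM₀ = 237.5 − 576.66 = −339.2 kg.
At t = 32.7 d, e^(−t/τ) = e^(−1.789) = 0.1672, so ΔM = −56.71 kg and M = 576.66 − 56.71 = 519.95 kg.

520 kg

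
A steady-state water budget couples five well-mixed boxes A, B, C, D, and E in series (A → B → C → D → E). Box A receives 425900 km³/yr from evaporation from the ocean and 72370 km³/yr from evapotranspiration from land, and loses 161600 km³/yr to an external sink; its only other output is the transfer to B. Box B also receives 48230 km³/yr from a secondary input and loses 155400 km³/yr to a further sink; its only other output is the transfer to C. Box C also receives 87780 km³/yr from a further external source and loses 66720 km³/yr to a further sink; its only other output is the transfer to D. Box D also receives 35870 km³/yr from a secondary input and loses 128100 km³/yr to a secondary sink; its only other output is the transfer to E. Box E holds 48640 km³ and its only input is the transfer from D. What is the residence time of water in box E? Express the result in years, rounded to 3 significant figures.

Box A: F(A→B) = (425900 + 72370) − 161600 = 336670 km³/yr.
Box B: F(B→C) = (336670 + 48230) − 155400 = 229500 km³/yr.
Box C: F(C→D) = (229500 + 87780) − 66720 = 250560 km³/yr.
Box D: F(D→E) = (250560 + 35870) − 128100 = 158330 km³/yr.
Box E throughput = its input = 158330 km³/yr; τ = 48640 / 158330 = 0.3072 yr.

0.307 yr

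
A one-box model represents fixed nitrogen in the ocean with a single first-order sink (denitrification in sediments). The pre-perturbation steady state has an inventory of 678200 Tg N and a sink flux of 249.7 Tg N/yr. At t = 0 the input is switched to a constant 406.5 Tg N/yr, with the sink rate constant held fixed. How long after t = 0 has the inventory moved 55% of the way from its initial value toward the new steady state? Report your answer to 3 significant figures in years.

τ = M₀/F₀ = 678200/249.7 = 2716 yr.
The remaining gap fraction is e^(−t/τ); 55% covered ⇒ e^(−t/τ) = 0.450.
t = −τ ln(0.450) = 2716 × 0.7985 = 2169 yr.

2170 yr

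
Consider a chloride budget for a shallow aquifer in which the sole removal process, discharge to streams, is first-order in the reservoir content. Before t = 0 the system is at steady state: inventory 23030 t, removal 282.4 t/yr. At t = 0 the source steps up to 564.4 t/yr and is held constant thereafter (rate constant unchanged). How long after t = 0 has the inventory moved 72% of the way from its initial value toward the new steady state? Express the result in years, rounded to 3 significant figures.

τ = M₀/F₀ = 23030/282.4 = 81.55 yr.
The remaining gap fraction is e^(−t/τ); 72% covered ⇒ e^(−t/τ) = 0.280.
t = −τ ln(0.280) = 81.55 × 1.273 = 103.8 yr.

104 yr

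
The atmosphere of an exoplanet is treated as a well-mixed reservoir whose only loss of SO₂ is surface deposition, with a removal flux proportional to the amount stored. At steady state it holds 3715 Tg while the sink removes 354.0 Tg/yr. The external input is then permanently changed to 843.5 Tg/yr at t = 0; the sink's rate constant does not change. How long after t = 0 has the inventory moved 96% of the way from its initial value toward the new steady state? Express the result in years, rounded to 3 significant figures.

33.8 yr

τ = M₀/F₀ = 3715/354.0 = 10.49 yr.
The remaining gap fraction is e^(−t/τ); 96% covered ⇒ e^(−t/τ) = 0.0400.
t = −τ ln(0.0400) = 10.49 × 3.219 = 33.78 yr.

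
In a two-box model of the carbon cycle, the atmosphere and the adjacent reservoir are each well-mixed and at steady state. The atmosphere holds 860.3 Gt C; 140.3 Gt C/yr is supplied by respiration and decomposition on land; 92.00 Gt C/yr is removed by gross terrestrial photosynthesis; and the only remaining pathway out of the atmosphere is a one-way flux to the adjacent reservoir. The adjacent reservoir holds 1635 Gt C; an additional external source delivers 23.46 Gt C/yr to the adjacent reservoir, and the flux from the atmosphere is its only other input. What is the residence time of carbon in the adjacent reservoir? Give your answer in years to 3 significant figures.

Balance the atmosphere: ΣF_in = 140.30 Gt C/yr.
Flux to the adjacent reservoir = ΣF_in − (92.00) = 48.300 Gt C/yr.
Total input to the adjacent reservoir = 48.300 + 23.46 = 71.760 Gt C/yr; at steady state this equals its total output.
τ = M / F = 1635 / 71.760 = 22.78 yr.

22.8 yr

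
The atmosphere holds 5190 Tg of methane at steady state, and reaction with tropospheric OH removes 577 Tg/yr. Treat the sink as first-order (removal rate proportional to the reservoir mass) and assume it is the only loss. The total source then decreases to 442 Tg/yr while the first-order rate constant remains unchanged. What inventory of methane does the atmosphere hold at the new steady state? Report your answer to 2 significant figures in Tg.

Rate constant k = F/M = 577 / 5190 = 0.1112 yr⁻¹.
At the new steady state, source = k·M_new ⇒ M_new = 442 / 0.1112 = 3976 Tg.
(Equivalently M_new = M × F_new/F_old = 5190 × 442/577.)

4000 Tg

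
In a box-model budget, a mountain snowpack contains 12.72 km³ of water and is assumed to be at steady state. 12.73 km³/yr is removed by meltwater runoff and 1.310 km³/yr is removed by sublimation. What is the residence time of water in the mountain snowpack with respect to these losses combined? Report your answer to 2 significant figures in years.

0.91 yr

Total removal = 12.73 + 1.310 = 14.040 km³/yr.
τ = M / ΣF_out = 12.72 / 14.040 = 0.9060 yr.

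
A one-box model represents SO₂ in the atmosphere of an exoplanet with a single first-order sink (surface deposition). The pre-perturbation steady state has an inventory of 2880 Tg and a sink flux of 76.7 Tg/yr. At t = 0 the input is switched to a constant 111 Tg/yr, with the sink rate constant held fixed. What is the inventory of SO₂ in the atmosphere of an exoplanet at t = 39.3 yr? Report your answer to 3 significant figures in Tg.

Residence time τ = M₀/F₀ = 37.55 yr. The eventual steady state is M_∞ = M₀·(F₁/F₀) = 2880 × 111/76.7 = 4167.9 Tg.
The anomaly ΔM(t) = M(t) − M_∞ decays as ΔM₀·e^(−t/τ) with ΔM₀ = 2880 − 4167.9 = −1288 Tg.
At t = 39.3 yr, e^(−t/τ) = e^(−1.047) = 0.3511, so ΔM = −452.2 Tg and M = 4167.9 − 452.2 = 3715.7 Tg.

3720 Tg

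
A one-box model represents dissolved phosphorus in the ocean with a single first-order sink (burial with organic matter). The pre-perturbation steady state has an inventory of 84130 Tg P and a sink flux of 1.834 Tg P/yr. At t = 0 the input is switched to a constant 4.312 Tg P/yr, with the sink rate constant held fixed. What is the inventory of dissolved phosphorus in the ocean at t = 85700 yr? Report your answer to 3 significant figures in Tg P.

Residence time τ = M₀/F₀ = 45870 yr. The eventual steady state is M_∞ = M₀·(F₁/F₀) = 84130 × 4.312/1.834 = 197800 Tg P.
The anomaly ΔM(t) = M(t) − M_∞ decays as ΔM₀·e^(−t/τ) with ΔM₀ = 84130 − 197800 = −113700 Tg P.
At t = 85700 yr, e^(−t/τ) = e^(−1.868) = 0.1544, so ΔM = −17550 Tg P and M = 197800 − 17550 = 180250 Tg P.

180000 Tg P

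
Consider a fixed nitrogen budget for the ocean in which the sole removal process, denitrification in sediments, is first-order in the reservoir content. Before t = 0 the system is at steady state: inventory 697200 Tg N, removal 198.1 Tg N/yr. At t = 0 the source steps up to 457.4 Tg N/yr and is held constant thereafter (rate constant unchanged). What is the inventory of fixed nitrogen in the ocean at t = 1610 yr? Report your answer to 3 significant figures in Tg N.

1.03×10^6 Tg N

Residence time τ = M₀/F₀ = 3519 yr. The eventual steady state is M_∞ = M₀·(F₁/F₀) = 697200 × 457.4/198.1 = 1.6098×10^6 Tg N.
The anomaly ΔM(t) = M(t) − M_∞ decays as ΔM₀·e^(−t/τ) with ΔM₀ = 697200 − 1.6098×10^6 = −912600 Tg N.
At t = 1610 yr, e^(−t/τ) = e^(−0.4575) = 0.6329, so ΔM = −577600 Tg N and M = 1.6098×10^6 − 577600 = 1.0322×10^6 Tg N.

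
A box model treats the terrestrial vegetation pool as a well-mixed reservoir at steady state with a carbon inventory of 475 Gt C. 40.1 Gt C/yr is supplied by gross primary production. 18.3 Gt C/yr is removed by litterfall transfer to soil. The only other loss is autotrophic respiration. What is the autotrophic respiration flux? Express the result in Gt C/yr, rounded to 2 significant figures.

At steady state ΣF_in = ΣF_out.
ΣF_in = 40.100 Gt C/yr.
Autotrophic respiration flux = ΣF_in − (18.3) = 40.100 − 18.30 = 21.80 Gt C/yr.

22 Gt C/yr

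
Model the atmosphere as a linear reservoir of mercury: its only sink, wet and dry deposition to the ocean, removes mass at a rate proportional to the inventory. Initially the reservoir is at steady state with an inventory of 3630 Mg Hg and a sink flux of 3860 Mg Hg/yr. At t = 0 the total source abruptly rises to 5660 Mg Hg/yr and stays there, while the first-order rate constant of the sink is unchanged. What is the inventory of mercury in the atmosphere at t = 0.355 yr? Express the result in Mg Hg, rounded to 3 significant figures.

Residence time τ = M₀/F₀ = 0.9404 yr. The eventual steady state is M_∞ = M₀·(F₁/F₀) = 3630 × 5660/3860 = 5322.7 Mg Hg.
The anomaly ΔM(t) = M(t) − M_∞ decays as ΔM₀·e^(−t/τ) with ΔM₀ = 3630 − 5322.7 = −1693 Mg Hg.
At t = 0.355 yr, e^(−t/τ) = e^(−0.3775) = 0.6856, so ΔM = −1161 Mg Hg and M = 5322.7 − 1161 = 4162.2 Mg Hg.

4160 Mg Hg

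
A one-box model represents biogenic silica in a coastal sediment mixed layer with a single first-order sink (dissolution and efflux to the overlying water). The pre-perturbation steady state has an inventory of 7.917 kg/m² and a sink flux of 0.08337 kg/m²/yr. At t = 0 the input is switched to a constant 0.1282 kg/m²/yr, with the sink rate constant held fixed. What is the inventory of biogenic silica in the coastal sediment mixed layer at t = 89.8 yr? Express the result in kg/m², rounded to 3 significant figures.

10.5 kg/m²

τ = M₀/F₀ = 7.917/0.08337 = 94.96 yr; rate constant k = 1/τ.
New steady state M_∞ = F₁/k = F₁·τ = 0.1282 × 94.96 = 12.174 kg/m².
M(t) = M_∞ + (M₀ − M_∞)·e^(−t/τ); t/τ = 89.8/94.96 = 0.9456, so e^(−t/τ) = 0.3884.
M(t) = 12.174 − 4.257 × 0.3884 = 10.521 kg/m².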